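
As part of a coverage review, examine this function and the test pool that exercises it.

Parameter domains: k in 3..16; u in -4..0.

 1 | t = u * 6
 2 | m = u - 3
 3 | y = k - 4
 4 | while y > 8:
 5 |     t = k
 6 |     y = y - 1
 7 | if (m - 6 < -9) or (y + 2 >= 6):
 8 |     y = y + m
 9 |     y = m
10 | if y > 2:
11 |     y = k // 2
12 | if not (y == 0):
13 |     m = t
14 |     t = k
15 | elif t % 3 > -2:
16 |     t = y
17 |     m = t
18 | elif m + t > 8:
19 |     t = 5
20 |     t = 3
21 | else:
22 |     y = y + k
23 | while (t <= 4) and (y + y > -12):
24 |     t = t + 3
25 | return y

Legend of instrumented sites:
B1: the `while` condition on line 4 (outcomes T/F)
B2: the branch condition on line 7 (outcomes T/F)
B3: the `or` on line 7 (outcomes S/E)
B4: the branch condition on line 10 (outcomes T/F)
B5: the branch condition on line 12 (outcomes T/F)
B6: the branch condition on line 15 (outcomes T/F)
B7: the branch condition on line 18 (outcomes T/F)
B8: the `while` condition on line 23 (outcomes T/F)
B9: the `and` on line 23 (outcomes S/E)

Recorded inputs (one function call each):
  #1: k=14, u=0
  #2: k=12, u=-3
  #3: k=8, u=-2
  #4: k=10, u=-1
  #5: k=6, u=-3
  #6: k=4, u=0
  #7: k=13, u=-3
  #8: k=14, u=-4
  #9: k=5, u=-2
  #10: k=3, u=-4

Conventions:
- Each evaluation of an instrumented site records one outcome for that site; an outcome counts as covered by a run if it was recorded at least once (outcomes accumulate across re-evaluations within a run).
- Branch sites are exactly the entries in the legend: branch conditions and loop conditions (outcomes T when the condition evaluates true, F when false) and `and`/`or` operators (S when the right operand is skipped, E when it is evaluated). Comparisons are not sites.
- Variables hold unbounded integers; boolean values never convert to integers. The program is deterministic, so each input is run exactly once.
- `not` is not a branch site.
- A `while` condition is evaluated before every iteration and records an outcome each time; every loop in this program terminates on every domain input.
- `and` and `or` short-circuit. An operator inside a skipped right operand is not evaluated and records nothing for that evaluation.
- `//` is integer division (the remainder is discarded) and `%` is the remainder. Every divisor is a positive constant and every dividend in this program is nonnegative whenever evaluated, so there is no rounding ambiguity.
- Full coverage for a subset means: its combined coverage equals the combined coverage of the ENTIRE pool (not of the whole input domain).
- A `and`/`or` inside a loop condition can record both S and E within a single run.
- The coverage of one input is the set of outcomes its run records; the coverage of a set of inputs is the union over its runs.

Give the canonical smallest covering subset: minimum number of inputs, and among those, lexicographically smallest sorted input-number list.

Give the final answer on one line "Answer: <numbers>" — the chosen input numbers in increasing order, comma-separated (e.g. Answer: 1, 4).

#1 (k=14, u=0) -> B1->T, B1->T, B1->F, B3->E, B2->T, B4->F, B5->T, B9->S, B8->F; covered: B1=T, B1=F, B2=T, B3=E, B4=F, B5=T, B8=F, B9=S
#2 (k=12, u=-3) -> B1->F, B3->S, B2->T, B4->F, B5->T, B9->S, B8->F; covered: B1=F, B2=T, B3=S, B4=F, B5=T, B8=F, B9=S
#3 (k=8, u=-2) -> B1->F, B3->S, B2->T, B4->F, B5->T, B9->S, B8->F; covered: B1=F, B2=T, B3=S, B4=F, B5=T, B8=F, B9=S
#4 (k=10, u=-1) -> B1->F, B3->S, B2->T, B4->F, B5->T, B9->S, B8->F; covered: B1=F, B2=T, B3=S, B4=F, B5=T, B8=F, B9=S
#5 (k=6, u=-3) -> B1->F, B3->S, B2->T, B4->F, B5->T, B9->S, B8->F; covered: B1=F, B2=T, B3=S, B4=F, B5=T, B8=F, B9=S
#6 (k=4, u=0) -> B1->F, B3->E, B2->F, B4->F, B5->F, B6->T, B9->E, B8->T, B9->E, B8->T, B9->S, B8->F; covered: B1=F, B2=F, B3=E, B4=F, B5=F, B6=T, B8=T, B8=F, B9=S, B9=E
#7 (k=13, u=-3) -> B1->T, B1->F, B3->S, B2->T, B4->F, B5->T, B9->S, B8->F; covered: B1=T, B1=F, B2=T, B3=S, B4=F, B5=T, B8=F, B9=S
#8 (k=14, u=-4) -> B1->T, B1->T, B1->F, B3->S, B2->T, B4->F, B5->T, B9->S, B8->F; covered: B1=T, B1=F, B2=T, B3=S, B4=F, B5=T, B8=F, B9=S
#9 (k=5, u=-2) -> B1->F, B3->S, B2->T, B4->F, B5->T, B9->S, B8->F; covered: B1=F, B2=T, B3=S, B4=F, B5=T, B8=F, B9=S
#10 (k=3, u=-4) -> B1->F, B3->S, B2->T, B4->F, B5->T, B9->E, B8->F; covered: B1=F, B2=T, B3=S, B4=F, B5=T, B8=F, B9=E
together the pool reaches 14 outcomes: B1=T, B1=F, B2=T, B2=F, B3=S, B3=E, B4=F, B5=T, B5=F, B6=T, B8=T, B8=F, B9=S, B9=E
every size-1 subset falls short of the 14 outcomes (best: 10/14)
the canonical winner is {6, 7}: size 2, full 14-outcome coverage, earliest index list among size-2 covers

Answer: 6, 7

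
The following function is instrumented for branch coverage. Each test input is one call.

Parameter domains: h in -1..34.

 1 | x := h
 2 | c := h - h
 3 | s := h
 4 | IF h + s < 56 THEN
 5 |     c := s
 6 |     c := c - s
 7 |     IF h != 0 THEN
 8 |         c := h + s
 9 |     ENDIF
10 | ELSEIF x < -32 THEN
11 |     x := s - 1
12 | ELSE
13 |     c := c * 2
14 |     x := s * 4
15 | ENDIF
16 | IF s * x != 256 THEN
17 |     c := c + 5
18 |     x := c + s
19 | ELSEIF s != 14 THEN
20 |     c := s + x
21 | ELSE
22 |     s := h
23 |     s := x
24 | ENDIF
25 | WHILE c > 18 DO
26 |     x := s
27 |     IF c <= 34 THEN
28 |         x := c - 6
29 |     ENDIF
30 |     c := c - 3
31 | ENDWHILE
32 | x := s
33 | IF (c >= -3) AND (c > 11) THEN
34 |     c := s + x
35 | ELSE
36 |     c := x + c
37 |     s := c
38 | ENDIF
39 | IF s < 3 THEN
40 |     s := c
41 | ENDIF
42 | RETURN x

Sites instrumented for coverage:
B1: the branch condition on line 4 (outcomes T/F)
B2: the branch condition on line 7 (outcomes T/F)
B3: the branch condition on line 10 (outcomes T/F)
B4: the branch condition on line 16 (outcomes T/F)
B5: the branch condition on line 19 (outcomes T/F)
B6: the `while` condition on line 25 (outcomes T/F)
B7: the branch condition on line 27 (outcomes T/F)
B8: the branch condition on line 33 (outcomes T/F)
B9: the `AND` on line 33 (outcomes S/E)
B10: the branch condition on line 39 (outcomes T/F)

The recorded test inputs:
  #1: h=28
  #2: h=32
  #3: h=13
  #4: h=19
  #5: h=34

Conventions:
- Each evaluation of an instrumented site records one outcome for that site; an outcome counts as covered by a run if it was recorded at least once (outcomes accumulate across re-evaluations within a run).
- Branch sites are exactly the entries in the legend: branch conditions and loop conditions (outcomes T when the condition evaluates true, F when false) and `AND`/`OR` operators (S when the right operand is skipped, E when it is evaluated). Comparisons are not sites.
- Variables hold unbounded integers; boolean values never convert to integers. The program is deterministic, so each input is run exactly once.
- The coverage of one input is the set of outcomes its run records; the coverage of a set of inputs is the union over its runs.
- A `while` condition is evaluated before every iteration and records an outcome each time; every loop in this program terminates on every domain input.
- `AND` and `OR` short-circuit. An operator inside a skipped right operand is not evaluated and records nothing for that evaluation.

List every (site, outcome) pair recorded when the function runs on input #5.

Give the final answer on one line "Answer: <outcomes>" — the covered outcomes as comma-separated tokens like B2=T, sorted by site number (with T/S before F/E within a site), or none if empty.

Running input #5 (h=34), event by event:
  B1->F, B3->F, B4->T, B6->F, B9->E, B8->F, B10->F
distinct outcomes covered: B1=F, B3=F, B4=T, B6=F, B8=F, B9=E, B10=F

Answer: B1=F, B3=F, B4=T, B6=F, B8=F, B9=E, B10=F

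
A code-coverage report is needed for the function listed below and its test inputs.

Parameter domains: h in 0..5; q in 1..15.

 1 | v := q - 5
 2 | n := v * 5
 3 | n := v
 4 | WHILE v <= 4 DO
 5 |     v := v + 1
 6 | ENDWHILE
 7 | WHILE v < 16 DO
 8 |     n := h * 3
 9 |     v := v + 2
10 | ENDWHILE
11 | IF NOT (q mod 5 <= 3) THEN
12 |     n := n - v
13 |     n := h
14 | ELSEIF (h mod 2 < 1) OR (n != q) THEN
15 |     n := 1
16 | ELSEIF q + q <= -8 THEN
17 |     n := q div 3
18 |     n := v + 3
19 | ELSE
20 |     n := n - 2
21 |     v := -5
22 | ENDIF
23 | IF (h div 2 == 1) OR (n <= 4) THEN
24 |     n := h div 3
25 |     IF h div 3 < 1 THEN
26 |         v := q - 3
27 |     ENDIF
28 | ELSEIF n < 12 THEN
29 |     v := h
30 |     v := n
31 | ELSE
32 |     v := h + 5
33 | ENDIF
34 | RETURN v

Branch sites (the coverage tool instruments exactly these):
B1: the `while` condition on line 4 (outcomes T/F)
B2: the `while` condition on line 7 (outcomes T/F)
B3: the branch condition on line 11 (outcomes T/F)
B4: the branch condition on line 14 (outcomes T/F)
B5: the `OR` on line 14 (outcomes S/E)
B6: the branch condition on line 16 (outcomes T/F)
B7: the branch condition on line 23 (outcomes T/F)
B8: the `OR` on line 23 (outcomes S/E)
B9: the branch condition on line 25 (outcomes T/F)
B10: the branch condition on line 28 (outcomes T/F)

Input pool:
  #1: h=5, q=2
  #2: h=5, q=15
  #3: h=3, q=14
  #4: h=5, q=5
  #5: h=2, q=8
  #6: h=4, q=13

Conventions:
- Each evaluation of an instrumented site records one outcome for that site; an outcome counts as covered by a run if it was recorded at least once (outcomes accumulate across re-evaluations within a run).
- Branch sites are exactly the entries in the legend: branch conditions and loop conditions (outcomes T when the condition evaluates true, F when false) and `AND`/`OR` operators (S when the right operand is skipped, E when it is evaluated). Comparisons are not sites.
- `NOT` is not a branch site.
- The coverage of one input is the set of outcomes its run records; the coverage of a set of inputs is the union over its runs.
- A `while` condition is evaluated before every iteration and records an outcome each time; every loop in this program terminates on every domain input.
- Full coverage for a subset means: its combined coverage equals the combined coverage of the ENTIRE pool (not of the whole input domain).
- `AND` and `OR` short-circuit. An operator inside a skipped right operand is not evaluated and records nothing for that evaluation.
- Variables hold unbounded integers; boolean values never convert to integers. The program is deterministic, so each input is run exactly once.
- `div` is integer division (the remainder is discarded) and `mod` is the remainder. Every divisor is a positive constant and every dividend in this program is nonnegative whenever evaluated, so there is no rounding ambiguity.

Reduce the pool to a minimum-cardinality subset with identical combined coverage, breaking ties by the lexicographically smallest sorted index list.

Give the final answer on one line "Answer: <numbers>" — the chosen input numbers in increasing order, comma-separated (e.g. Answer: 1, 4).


#1 (h=5, q=2) -> covered: B1=T, B1=F, B2=T, B2=F, B3=F, B4=T, B5=E, B7=T, B8=E, B9=F
#2 (h=5, q=15) -> covered: B1=F, B2=T, B2=F, B3=F, B4=F, B5=E, B6=F, B7=F, B8=E, B10=F
#3 (h=3, q=14) -> covered: B1=F, B2=T, B2=F, B3=T, B7=T, B8=S, B9=F
#4 (h=5, q=5) -> covered: B1=T, B1=F, B2=T, B2=F, B3=F, B4=T, B5=E, B7=T, B8=E, B9=F
#5 (h=2, q=8) -> covered: B1=T, B1=F, B2=T, B2=F, B3=F, B4=T, B5=S, B7=T, B8=S, B9=T
#6 (h=4, q=13) -> covered: B1=F, B2=T, B2=F, B3=F, B4=T, B5=S, B7=T, B8=E, B9=F
together the pool reaches 18 outcomes: B1=T, B1=F, B2=T, B2=F, B3=T, B3=F, B4=T, B4=F, B5=S, B5=E, B6=F, B7=T, B7=F, B8=S, B8=E, B9=T, B9=F, B10=F
every size-1 subset falls short of the 18 outcomes (best: 10/18)
every size-2 subset falls short of the 18 outcomes (best: 16/18)
size 3: inputs {2, 3, 5} cover all 18 outcomes, and no lexicographically smaller subset of this size does
Answer: 2, 3, 5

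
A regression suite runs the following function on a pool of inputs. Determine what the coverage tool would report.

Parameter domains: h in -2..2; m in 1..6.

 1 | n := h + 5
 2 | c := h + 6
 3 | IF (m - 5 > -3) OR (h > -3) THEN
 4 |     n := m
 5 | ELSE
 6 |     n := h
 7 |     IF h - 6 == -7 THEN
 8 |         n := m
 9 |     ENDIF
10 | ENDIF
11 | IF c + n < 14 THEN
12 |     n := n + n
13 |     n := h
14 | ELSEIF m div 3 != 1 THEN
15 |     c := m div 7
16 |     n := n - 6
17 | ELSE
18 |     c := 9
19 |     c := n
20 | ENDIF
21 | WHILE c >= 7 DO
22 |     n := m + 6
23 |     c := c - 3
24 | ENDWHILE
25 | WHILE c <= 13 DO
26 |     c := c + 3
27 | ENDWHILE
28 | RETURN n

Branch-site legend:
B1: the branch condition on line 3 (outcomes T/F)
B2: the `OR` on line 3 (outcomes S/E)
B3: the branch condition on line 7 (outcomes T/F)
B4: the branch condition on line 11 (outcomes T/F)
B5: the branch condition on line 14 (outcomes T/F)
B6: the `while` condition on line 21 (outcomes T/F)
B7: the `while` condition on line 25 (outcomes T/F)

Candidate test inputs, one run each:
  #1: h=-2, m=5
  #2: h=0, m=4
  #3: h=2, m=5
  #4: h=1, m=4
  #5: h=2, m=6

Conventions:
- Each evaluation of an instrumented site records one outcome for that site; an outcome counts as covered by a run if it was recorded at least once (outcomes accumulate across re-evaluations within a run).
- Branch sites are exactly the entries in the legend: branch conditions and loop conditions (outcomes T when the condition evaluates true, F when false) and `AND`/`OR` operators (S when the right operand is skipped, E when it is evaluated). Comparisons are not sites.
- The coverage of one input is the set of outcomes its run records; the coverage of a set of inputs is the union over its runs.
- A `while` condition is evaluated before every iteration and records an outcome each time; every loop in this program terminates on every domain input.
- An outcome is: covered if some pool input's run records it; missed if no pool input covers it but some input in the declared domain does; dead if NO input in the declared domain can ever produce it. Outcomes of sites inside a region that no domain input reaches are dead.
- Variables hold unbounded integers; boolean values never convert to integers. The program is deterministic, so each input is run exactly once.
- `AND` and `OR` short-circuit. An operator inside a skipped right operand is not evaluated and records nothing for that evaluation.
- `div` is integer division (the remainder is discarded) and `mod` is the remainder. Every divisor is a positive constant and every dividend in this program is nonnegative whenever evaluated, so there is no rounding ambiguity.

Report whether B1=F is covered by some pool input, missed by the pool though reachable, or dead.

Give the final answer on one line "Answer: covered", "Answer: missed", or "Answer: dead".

no pool input records B1=F
checking all 30 inputs in the declared domain: B1=F is never recorded -> dead

Answer: dead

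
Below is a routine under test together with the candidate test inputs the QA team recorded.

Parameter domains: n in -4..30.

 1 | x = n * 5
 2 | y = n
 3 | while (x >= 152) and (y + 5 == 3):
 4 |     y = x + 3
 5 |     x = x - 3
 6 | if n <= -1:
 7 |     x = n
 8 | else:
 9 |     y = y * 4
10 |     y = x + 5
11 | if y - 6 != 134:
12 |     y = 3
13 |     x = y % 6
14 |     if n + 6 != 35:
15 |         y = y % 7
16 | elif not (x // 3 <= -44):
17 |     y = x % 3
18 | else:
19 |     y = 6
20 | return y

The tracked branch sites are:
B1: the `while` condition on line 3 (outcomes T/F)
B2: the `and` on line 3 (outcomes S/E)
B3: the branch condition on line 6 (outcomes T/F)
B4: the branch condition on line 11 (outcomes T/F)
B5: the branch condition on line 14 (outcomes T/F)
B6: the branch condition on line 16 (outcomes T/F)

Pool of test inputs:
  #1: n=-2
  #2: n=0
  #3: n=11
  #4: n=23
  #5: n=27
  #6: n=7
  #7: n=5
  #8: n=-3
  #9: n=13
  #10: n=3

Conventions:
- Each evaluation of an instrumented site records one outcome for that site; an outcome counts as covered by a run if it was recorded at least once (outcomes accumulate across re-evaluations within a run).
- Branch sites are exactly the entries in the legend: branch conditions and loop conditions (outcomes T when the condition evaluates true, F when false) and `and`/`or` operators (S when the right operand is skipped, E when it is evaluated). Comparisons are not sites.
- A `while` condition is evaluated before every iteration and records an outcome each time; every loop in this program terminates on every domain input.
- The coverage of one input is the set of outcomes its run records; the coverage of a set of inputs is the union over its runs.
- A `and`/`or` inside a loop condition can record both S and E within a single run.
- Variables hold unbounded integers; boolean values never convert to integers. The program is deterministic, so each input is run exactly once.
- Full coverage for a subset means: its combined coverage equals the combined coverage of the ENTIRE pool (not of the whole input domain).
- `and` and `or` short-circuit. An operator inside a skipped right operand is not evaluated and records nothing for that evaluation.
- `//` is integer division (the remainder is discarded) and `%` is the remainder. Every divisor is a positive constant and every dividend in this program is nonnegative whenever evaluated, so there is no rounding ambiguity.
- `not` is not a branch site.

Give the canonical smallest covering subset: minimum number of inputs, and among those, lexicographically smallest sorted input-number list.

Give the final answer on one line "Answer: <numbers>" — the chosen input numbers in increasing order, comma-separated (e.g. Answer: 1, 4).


input #1 (n=-2): events B2->S, B1->F, B3->T, B4->T, B5->T; covers B1=F, B2=S, B3=T, B4=T, B5=T
input #2 (n=0): events B2->S, B1->F, B3->F, B4->T, B5->T; covers B1=F, B2=S, B3=F, B4=T, B5=T
input #3 (n=11): events B2->S, B1->F, B3->F, B4->T, B5->T; covers B1=F, B2=S, B3=F, B4=T, B5=T
input #4 (n=23): events B2->S, B1->F, B3->F, B4->T, B5->T; covers B1=F, B2=S, B3=F, B4=T, B5=T
input #5 (n=27): events B2->S, B1->F, B3->F, B4->F, B6->T; covers B1=F, B2=S, B3=F, B4=F, B6=T
input #6 (n=7): events B2->S, B1->F, B3->F, B4->T, B5->T; covers B1=F, B2=S, B3=F, B4=T, B5=T
input #7 (n=5): events B2->S, B1->F, B3->F, B4->T, B5->T; covers B1=F, B2=S, B3=F, B4=T, B5=T
input #8 (n=-3): events B2->S, B1->F, B3->T, B4->T, B5->T; covers B1=F, B2=S, B3=T, B4=T, B5=T
input #9 (n=13): events B2->S, B1->F, B3->F, B4->T, B5->T; covers B1=F, B2=S, B3=F, B4=T, B5=T
input #10 (n=3): events B2->S, B1->F, B3->F, B4->T, B5->T; covers B1=F, B2=S, B3=F, B4=T, B5=T
together the pool reaches 8 outcomes: B1=F, B2=S, B3=T, B3=F, B4=T, B4=F, B5=T, B6=T
every size-1 subset falls short of the 8 outcomes (best: 5/8)
at size 2, {1, 5} reaches all 8 outcomes; every lexicographically earlier size-2 subset fails
Answer: 1, 5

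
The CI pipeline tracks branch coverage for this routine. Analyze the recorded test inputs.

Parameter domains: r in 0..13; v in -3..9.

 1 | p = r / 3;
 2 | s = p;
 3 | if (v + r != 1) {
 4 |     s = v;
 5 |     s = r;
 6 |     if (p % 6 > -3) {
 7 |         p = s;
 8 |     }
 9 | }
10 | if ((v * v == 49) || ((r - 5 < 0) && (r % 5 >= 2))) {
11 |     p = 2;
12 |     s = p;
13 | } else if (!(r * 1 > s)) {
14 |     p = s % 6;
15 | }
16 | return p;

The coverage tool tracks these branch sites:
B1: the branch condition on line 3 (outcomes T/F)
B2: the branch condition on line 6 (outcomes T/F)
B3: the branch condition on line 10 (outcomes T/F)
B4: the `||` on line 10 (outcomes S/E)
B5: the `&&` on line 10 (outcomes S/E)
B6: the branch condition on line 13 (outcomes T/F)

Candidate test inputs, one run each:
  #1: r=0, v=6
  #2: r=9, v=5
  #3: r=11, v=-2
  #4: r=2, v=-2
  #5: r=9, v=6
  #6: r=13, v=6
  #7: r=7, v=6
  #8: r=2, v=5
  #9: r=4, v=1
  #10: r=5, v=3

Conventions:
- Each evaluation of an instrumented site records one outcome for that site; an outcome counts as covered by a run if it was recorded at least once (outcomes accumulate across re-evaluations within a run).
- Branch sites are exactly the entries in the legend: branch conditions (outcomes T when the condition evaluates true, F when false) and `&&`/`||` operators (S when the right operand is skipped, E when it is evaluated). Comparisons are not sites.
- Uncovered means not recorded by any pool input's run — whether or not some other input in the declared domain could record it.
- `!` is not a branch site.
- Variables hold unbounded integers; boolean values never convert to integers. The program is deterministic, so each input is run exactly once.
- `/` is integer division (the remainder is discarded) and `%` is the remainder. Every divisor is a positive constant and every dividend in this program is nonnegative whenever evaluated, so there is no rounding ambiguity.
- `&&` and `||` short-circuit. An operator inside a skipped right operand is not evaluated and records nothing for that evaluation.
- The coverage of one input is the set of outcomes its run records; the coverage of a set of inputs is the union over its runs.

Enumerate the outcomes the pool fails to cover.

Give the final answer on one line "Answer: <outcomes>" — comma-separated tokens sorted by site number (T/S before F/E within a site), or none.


input #1, r=0, v=6: events B1->T, B2->T, B4->E, B5->E, B3->F, B6->T; outcomes B1=T, B2=T, B3=F, B4=E, B5=E, B6=T
input #2, r=9, v=5: events B1->T, B2->T, B4->E, B5->S, B3->F, B6->T; outcomes B1=T, B2=T, B3=F, B4=E, B5=S, B6=T
input #3, r=11, v=-2: events B1->T, B2->T, B4->E, B5->S, B3->F, B6->T; outcomes B1=T, B2=T, B3=F, B4=E, B5=S, B6=T
input #4, r=2, v=-2: events B1->T, B2->T, B4->E, B5->E, B3->T; outcomes B1=T, B2=T, B3=T, B4=E, B5=E
input #5, r=9, v=6: events B1->T, B2->T, B4->E, B5->S, B3->F, B6->T; outcomes B1=T, B2=T, B3=F, B4=E, B5=S, B6=T
input #6, r=13, v=6: events B1->T, B2->T, B4->E, B5->S, B3->F, B6->T; outcomes B1=T, B2=T, B3=F, B4=E, B5=S, B6=T
input #7, r=7, v=6: events B1->T, B2->T, B4->E, B5->S, B3->F, B6->T; outcomes B1=T, B2=T, B3=F, B4=E, B5=S, B6=T
input #8, r=2, v=5: events B1->T, B2->T, B4->E, B5->E, B3->T; outcomes B1=T, B2=T, B3=T, B4=E, B5=E
input #9, r=4, v=1: events B1->T, B2->T, B4->E, B5->E, B3->T; outcomes B1=T, B2=T, B3=T, B4=E, B5=E
input #10, r=5, v=3: events B1->T, B2->T, B4->E, B5->S, B3->F, B6->T; outcomes B1=T, B2=T, B3=F, B4=E, B5=S, B6=T
union over the pool: B1=T, B2=T, B3=T, B3=F, B4=E, B5=S, B5=E, B6=T
uncovered (4 of 12): B1=F, B2=F, B4=S, B6=F
Answer: B1=F, B2=F, B4=S, B6=F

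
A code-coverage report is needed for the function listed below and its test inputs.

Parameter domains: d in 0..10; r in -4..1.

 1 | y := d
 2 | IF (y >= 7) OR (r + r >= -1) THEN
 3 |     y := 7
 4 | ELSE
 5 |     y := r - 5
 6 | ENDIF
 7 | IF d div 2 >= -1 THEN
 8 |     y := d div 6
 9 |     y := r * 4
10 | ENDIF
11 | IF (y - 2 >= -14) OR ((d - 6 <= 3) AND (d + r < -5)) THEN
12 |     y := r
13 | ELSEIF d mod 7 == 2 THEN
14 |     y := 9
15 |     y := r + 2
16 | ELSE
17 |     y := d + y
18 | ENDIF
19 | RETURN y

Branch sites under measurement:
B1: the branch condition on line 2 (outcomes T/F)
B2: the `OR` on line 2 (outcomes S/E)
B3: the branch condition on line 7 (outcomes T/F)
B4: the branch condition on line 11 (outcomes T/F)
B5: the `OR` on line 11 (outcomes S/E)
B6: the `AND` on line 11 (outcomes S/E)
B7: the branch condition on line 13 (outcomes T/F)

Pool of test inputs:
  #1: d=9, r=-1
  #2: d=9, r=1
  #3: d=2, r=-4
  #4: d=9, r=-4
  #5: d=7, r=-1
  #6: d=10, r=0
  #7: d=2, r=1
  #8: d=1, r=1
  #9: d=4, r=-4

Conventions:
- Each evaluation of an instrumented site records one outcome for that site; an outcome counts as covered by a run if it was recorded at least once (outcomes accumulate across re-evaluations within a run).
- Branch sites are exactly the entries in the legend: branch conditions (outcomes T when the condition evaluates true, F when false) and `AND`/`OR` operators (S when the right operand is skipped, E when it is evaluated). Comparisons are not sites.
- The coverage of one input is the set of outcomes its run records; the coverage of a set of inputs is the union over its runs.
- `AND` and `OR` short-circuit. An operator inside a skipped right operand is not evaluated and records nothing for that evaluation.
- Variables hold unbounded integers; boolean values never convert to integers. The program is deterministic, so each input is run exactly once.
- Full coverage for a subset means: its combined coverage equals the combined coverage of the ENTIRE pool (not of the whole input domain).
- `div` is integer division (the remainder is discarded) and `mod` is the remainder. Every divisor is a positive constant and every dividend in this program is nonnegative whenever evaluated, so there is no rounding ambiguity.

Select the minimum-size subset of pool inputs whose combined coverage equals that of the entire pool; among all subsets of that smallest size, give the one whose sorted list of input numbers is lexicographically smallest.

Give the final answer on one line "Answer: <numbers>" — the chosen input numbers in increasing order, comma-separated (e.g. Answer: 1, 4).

#1 (d=9, r=-1) -> B2->S, B1->T, B3->T, B5->S, B4->T; covered: B1=T, B2=S, B3=T, B4=T, B5=S
#2 (d=9, r=1) -> B2->S, B1->T, B3->T, B5->S, B4->T; covered: B1=T, B2=S, B3=T, B4=T, B5=S
#3 (d=2, r=-4) -> B2->E, B1->F, B3->T, B5->E, B6->E, B4->F, B7->T; covered: B1=F, B2=E, B3=T, B4=F, B5=E, B6=E, B7=T
#4 (d=9, r=-4) -> B2->S, B1->T, B3->T, B5->E, B6->E, B4->F, B7->T; covered: B1=T, B2=S, B3=T, B4=F, B5=E, B6=E, B7=T
#5 (d=7, r=-1) -> B2->S, B1->T, B3->T, B5->S, B4->T; covered: B1=T, B2=S, B3=T, B4=T, B5=S
#6 (d=10, r=0) -> B2->S, B1->T, B3->T, B5->S, B4->T; covered: B1=T, B2=S, B3=T, B4=T, B5=S
#7 (d=2, r=1) -> B2->E, B1->T, B3->T, B5->S, B4->T; covered: B1=T, B2=E, B3=T, B4=T, B5=S
#8 (d=1, r=1) -> B2->E, B1->T, B3->T, B5->S, B4->T; covered: B1=T, B2=E, B3=T, B4=T, B5=S
#9 (d=4, r=-4) -> B2->E, B1->F, B3->T, B5->E, B6->E, B4->F, B7->F; covered: B1=F, B2=E, B3=T, B4=F, B5=E, B6=E, B7=F
together the pool reaches 12 outcomes: B1=T, B1=F, B2=S, B2=E, B3=T, B4=T, B4=F, B5=S, B5=E, B6=E, B7=T, B7=F
checked all size-1 subsets: none covers 12 outcomes (max 7/12)
checked all size-2 subsets: none covers 12 outcomes (max 11/12)
the canonical winner is {1, 3, 9}: size 3, full 12-outcome coverage, earliest index list among size-3 covers

Answer: 1, 3, 9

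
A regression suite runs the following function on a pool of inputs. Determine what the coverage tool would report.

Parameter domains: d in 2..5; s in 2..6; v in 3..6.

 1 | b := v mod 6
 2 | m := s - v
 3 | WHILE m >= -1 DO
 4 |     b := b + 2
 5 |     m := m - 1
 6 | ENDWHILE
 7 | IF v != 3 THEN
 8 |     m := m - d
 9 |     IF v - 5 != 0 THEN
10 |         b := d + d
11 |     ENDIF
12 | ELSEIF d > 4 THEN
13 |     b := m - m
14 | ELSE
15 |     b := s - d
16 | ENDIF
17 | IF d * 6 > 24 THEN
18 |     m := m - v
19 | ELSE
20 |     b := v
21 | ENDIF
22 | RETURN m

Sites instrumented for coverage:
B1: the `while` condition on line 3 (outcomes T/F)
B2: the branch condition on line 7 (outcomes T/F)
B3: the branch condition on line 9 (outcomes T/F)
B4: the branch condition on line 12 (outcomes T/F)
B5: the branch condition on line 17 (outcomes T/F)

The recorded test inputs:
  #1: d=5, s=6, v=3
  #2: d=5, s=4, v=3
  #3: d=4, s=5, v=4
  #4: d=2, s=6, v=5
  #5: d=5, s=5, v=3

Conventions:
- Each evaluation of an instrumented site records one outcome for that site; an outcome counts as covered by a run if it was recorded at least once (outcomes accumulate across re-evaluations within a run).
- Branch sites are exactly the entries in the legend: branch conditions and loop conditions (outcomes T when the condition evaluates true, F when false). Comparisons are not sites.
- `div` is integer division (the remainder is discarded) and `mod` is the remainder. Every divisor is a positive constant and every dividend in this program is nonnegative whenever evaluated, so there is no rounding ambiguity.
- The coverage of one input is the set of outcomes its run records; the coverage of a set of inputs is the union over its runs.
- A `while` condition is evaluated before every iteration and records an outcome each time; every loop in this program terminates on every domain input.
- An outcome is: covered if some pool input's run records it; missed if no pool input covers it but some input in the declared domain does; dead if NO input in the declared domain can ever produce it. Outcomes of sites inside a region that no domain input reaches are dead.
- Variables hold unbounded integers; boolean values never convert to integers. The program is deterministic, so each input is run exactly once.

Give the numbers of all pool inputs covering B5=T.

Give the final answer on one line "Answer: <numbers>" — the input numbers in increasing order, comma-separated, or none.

input #1 (d=5, s=6, v=3): hits B5=T
input #2 (d=5, s=4, v=3): hits B5=T
input #3 (d=4, s=5, v=4): never hits B5=T
input #4 (d=2, s=6, v=5): never hits B5=T
input #5 (d=5, s=5, v=3): hits B5=T

Answer: 1, 2, 5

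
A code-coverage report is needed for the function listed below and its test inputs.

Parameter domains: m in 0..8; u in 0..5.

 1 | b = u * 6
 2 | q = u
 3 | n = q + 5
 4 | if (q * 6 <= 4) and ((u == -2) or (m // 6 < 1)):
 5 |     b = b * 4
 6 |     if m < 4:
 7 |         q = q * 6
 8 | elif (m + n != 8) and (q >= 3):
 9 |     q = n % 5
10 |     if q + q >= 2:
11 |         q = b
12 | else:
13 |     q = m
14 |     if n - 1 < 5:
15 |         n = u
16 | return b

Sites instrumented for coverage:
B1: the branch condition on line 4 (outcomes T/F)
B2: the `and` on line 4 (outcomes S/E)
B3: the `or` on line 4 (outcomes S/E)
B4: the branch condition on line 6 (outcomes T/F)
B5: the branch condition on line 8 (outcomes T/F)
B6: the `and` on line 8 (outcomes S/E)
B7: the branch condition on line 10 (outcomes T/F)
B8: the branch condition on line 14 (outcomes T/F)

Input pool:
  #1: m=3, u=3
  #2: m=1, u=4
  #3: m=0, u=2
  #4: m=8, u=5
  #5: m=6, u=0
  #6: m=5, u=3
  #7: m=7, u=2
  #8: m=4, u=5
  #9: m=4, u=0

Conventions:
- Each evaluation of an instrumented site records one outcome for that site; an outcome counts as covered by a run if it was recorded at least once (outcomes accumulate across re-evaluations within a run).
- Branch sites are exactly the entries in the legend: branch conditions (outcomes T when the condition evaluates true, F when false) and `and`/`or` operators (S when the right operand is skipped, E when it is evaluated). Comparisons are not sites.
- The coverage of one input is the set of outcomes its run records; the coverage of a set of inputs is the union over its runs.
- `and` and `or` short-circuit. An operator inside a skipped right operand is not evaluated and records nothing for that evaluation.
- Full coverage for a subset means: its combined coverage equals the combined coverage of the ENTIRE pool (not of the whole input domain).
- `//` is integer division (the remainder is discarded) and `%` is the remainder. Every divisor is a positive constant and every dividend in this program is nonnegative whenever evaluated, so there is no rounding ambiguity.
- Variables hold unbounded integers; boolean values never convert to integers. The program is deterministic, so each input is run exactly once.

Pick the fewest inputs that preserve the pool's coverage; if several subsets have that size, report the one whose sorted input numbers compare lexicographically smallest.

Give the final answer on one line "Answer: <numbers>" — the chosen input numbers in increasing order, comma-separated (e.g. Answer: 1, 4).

input #1 (m=3, u=3): covers B1=F, B2=S, B5=T, B6=E, B7=T
input #2 (m=1, u=4): covers B1=F, B2=S, B5=T, B6=E, B7=T
input #3 (m=0, u=2): covers B1=F, B2=S, B5=F, B6=E, B8=F
input #4 (m=8, u=5): covers B1=F, B2=S, B5=T, B6=E, B7=F
input #5 (m=6, u=0): covers B1=F, B2=E, B3=E, B5=F, B6=E, B8=T
input #6 (m=5, u=3): covers B1=F, B2=S, B5=T, B6=E, B7=T
input #7 (m=7, u=2): covers B1=F, B2=S, B5=F, B6=E, B8=F
input #8 (m=4, u=5): covers B1=F, B2=S, B5=T, B6=E, B7=F
input #9 (m=4, u=0): covers B1=T, B2=E, B3=E, B4=F
together the pool reaches 13 outcomes: B1=T, B1=F, B2=S, B2=E, B3=E, B4=F, B5=T, B5=F, B6=E, B7=T, B7=F, B8=T, B8=F
no size-1 subset reaches all 13 outcomes (best union: 6/13)
no size-2 subset reaches all 13 outcomes (best union: 9/13)
no size-3 subset reaches all 13 outcomes (best union: 11/13)
no size-4 subset reaches all 13 outcomes (best union: 12/13)
the canonical winner is {1, 3, 4, 5, 9}: size 5, full 13-outcome coverage, earliest index list among size-5 covers

Answer: 1, 3, 4, 5, 9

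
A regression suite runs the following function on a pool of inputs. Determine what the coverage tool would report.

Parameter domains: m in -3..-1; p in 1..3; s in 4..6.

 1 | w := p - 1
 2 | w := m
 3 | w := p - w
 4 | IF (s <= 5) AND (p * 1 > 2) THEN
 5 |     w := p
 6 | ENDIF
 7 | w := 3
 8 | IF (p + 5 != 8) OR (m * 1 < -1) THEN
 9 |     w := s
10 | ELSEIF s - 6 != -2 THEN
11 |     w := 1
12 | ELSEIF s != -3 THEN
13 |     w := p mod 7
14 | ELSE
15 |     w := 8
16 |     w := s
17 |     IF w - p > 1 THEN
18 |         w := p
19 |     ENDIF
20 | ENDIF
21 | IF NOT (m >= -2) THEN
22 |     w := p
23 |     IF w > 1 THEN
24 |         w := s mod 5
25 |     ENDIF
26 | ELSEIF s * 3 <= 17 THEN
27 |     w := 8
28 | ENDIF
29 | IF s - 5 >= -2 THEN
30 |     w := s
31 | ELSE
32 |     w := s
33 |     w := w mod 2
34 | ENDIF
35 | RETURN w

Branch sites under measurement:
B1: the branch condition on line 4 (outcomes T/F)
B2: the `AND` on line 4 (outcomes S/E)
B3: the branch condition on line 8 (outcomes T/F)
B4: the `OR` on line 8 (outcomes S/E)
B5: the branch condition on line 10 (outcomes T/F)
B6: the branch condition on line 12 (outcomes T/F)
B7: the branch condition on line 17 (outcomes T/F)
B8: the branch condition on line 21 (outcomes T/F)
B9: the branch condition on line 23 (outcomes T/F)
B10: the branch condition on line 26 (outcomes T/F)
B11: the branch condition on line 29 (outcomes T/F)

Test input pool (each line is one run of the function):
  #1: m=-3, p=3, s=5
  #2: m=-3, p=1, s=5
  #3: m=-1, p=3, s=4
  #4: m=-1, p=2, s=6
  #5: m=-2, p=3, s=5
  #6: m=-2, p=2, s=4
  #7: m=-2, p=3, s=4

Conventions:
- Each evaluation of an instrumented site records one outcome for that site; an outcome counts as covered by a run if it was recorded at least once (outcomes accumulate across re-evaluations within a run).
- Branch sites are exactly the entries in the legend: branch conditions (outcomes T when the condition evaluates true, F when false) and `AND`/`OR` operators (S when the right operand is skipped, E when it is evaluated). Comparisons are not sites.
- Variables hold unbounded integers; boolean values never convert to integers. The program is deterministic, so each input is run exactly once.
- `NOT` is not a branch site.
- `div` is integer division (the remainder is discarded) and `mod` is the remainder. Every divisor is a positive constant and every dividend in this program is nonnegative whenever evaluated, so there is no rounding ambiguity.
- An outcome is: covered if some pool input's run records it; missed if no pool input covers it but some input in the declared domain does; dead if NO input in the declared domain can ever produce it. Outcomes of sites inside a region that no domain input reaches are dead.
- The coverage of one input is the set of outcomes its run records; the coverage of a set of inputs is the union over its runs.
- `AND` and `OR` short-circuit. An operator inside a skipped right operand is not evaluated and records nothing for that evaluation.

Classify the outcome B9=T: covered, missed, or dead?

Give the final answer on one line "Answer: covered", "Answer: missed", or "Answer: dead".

B9=T is recorded by pool input(s) 1 -> covered

Answer: covered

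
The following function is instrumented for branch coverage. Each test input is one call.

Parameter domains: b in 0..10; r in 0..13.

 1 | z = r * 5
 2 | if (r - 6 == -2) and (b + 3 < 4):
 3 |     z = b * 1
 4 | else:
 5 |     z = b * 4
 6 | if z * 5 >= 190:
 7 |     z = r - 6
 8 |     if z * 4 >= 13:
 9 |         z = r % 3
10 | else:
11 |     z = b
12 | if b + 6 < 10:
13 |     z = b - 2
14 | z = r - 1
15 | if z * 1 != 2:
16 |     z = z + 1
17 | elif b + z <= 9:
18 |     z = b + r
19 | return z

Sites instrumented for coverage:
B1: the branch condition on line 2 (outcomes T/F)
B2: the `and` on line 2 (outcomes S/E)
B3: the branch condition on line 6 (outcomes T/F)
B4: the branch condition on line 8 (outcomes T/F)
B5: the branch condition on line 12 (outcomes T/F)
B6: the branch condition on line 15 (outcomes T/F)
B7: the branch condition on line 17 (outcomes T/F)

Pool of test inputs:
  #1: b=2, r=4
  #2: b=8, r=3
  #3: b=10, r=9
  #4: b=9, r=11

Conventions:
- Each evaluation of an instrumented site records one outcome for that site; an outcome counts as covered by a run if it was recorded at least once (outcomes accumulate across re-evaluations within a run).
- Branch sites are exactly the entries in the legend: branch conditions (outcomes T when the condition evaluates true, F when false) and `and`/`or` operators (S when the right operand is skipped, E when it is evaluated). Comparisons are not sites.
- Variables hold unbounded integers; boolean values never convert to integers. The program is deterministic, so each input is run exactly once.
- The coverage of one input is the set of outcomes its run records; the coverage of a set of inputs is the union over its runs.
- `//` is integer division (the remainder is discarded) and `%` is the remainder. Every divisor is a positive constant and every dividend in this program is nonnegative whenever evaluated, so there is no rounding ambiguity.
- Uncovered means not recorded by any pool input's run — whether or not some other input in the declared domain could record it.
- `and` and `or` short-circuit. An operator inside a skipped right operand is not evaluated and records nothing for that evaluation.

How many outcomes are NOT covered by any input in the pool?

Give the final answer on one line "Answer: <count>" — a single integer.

test 1 (b=2, r=4) fires B2->E, B1->F, B3->F, B5->T, B6->T; hits B1=F, B2=E, B3=F, B5=T, B6=T
test 2 (b=8, r=3) fires B2->S, B1->F, B3->F, B5->F, B6->F, B7->F; hits B1=F, B2=S, B3=F, B5=F, B6=F, B7=F
test 3 (b=10, r=9) fires B2->S, B1->F, B3->T, B4->F, B5->F, B6->T; hits B1=F, B2=S, B3=T, B4=F, B5=F, B6=T
test 4 (b=9, r=11) fires B2->S, B1->F, B3->F, B5->F, B6->T; hits B1=F, B2=S, B3=F, B5=F, B6=T
union over the pool: B1=F, B2=S, B2=E, B3=T, B3=F, B4=F, B5=T, B5=F, B6=T, B6=F, B7=F
uncovered (3 of 14): B1=T, B4=T, B7=T

Answer: 3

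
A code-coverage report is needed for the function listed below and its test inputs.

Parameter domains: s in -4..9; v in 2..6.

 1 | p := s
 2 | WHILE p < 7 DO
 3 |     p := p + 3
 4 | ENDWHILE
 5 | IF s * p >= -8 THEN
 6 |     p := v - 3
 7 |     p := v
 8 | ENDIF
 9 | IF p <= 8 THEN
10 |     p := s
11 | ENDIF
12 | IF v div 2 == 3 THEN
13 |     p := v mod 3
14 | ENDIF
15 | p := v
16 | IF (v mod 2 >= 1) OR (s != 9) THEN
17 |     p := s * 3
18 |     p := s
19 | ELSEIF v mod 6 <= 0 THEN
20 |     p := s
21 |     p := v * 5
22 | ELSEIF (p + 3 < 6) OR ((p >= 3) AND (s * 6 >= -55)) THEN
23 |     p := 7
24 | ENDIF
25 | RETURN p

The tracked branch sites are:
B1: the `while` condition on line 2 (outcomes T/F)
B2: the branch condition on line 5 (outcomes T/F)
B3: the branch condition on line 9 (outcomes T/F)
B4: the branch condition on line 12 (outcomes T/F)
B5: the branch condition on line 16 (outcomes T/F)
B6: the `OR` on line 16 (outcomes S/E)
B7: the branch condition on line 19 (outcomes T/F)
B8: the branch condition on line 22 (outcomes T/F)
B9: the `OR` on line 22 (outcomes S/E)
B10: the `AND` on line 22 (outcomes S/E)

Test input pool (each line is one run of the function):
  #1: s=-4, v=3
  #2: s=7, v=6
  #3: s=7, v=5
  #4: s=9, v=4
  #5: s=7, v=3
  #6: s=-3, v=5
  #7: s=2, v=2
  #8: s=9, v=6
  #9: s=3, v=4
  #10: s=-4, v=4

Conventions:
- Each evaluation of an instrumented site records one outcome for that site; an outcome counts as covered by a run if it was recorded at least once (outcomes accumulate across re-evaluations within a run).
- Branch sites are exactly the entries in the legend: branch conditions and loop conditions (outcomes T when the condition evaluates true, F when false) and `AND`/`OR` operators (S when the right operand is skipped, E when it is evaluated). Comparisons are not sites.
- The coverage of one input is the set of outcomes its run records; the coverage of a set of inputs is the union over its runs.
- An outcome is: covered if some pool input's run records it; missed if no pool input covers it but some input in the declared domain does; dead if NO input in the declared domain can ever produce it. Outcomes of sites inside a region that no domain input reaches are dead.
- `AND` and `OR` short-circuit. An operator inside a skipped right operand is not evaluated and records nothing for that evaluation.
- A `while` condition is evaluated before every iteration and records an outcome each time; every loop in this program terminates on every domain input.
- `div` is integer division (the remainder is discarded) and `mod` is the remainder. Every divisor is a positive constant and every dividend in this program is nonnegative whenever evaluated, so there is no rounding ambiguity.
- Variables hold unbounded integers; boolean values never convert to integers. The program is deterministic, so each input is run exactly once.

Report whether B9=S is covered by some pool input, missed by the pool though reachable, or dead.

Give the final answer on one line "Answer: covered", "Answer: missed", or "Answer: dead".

no pool input records B9=S
but domain input (s=9, v=2) does record it -> reachable, so missed

Answer: missed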